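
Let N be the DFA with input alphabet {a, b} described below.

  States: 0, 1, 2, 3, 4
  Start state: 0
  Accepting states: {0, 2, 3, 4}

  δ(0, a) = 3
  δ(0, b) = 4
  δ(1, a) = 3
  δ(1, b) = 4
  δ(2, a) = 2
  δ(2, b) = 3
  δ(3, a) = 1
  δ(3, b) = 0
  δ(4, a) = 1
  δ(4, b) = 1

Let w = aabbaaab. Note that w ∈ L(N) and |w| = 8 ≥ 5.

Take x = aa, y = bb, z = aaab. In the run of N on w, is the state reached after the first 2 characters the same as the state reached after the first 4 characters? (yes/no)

yes

State sequence: 0 -a-> 3 -a-> 1 -b-> 4 -b-> 1

After x (step 2): 1. After xy (step 4): 1.
They match, so y = bb drives N around a cycle from 1 back to itself; pumping y any number of times keeps N in 1 before reading z, and xyⁱz ∈ L(N) for every i ≥ 0.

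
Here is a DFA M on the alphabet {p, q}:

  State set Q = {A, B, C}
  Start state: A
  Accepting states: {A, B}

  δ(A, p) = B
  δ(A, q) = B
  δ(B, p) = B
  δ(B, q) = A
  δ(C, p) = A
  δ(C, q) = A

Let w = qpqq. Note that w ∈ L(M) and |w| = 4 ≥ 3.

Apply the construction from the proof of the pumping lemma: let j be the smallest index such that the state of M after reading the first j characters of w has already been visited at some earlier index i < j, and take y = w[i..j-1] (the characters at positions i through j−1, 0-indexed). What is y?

p

Run of M on w = q p q q:
  step 0: A  (start)
  step 1: B  (read q: A→B)
  step 2: B  (read p: B→B)   ← first repeat (B seen earlier)
  step 3: A  (read q: B→A)
  step 4: B  (read q: A→B)

So i = 1, j = 2, giving x = w[0:1] = q, y = w[1:2] = p, z = w[2:4] = qq.
Check: |xy| = 2 ≤ 3 and |y| = 1 ≥ 1. Reading y takes M from B back to B, so every xyⁱz is accepted.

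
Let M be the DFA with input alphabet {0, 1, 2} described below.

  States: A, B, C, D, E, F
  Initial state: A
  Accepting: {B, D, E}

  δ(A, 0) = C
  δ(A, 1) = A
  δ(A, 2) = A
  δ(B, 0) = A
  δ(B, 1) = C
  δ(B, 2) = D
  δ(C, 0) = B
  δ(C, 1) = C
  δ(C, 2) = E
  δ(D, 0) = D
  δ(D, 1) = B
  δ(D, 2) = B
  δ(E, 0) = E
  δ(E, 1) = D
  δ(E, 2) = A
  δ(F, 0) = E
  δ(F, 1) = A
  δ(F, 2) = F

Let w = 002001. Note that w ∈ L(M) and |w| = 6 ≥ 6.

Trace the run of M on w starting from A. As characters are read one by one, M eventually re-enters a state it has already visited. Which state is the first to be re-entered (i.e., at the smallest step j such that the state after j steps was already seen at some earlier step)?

State sequence: A -0-> C -0-> B -2-> D -0-> D -0-> D -1-> B
First repeat at step 4: D was already visited.

The earliest repeat is at step j = 4: M is in D, which it already visited at step i = 3.
The DFA has 6 states, so the proof of the pumping lemma guarantees a repeated state among the first 6+1 visited; the segment between the two visits is the pumpable y.

D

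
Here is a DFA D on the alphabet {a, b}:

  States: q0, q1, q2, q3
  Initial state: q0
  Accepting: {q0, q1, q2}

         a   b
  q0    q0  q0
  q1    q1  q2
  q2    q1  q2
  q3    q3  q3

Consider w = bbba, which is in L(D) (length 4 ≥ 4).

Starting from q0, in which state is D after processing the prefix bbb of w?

State sequence: q0 -b-> q0 -b-> q0 -b-> q0

After reading 3 characters, D is in state q0.
(This kind of state-tracing is the core of the pumping-lemma construction: with 4 states, pigeonhole forces a repeat within the first 4 steps.)

q0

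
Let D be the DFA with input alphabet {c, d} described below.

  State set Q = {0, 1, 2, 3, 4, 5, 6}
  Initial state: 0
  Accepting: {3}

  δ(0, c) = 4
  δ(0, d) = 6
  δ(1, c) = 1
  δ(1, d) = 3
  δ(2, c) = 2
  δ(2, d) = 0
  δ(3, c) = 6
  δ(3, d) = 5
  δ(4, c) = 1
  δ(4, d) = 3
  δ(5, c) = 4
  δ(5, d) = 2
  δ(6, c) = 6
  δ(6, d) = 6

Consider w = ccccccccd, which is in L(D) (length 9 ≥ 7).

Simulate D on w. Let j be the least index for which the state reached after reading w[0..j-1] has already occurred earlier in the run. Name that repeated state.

1

State sequence: 0 -c-> 4 -c-> 1 -c-> 1 -c-> 1 -c-> 1 -c-> 1 -c-> 1 -c-> 1 -d-> 3
First repeat at step 3: 1 was already visited.

The earliest repeat is at step j = 3: D is in 1, which it already visited at step i = 2.
With |Q| = 7, pigeonhole forces a state repeat no later than step 7; the substring read between the first and second visits to that state can be pumped.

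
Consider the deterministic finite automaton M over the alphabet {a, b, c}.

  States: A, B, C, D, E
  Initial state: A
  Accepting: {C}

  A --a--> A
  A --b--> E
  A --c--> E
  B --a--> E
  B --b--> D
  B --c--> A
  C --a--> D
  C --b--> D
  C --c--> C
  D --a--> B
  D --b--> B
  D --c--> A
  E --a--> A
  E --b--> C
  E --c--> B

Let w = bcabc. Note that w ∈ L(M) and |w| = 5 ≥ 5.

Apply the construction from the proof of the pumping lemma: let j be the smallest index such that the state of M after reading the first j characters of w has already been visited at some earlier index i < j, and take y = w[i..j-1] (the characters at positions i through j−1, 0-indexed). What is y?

State sequence: A -b-> E -c-> B -a-> E -b-> C -c-> C
First repeat at step 3: E was already visited.

So i = 1, j = 3, giving x = w[0:1] = b, y = w[1:3] = ca, z = w[3:5] = bc.
Check: |xy| = 3 ≤ 5 and |y| = 2 ≥ 1. Reading y takes M from E back to E, so every xyⁱz is accepted.
With |Q| = 5, pigeonhole forces a state repeat no later than step 5; the substring read between the first and second visits to that state can be pumped.

ca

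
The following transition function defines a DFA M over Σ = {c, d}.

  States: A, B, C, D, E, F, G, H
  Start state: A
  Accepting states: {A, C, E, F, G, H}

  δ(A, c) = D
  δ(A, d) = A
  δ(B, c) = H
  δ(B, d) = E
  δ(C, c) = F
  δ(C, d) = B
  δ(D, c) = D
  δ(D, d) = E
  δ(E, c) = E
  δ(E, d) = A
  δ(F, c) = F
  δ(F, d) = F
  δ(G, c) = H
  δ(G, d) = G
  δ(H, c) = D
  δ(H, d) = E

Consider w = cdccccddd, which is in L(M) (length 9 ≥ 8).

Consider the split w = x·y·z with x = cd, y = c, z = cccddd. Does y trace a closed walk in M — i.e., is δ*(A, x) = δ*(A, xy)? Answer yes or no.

State sequence: A -c-> D -d-> E -c-> E

After x (step 2): E. After xy (step 3): E.
They match, so y = c drives M around a cycle from E back to itself; pumping y any number of times keeps M in E before reading z, and xyⁱz ∈ L(M) for every i ≥ 0.

yes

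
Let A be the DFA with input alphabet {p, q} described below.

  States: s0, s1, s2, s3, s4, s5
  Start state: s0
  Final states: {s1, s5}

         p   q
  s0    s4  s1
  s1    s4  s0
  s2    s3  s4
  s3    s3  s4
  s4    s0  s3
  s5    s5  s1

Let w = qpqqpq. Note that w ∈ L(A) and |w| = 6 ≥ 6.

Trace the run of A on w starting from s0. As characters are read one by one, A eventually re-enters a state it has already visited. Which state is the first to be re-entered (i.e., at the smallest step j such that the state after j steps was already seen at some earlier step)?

s4

State sequence: s0 -q-> s1 -p-> s4 -q-> s3 -q-> s4 -p-> s0 -q-> s1
First repeat at step 4: s4 was already visited.

The earliest repeat is at step j = 4: A is in s4, which it already visited at step i = 2.
With |Q| = 6, pigeonhole forces a state repeat no later than step 6; the substring read between the first and second visits to that state can be pumped.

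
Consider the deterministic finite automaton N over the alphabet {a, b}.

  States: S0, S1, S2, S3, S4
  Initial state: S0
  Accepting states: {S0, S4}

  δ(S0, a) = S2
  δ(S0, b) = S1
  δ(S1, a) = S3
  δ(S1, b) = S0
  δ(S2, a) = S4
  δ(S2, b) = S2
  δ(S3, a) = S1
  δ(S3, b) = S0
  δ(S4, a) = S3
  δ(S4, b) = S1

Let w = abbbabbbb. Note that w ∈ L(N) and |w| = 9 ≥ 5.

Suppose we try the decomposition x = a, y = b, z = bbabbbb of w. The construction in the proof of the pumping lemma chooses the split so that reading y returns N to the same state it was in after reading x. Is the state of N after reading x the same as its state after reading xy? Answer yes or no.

yes

Run of N on the first 2 characters of w = a b:
  step 0: S0  (start)
  step 1: S2  (read a: S0→S2)
  step 2: S2  (read b: S2→S2)

After x (step 1): S2. After xy (step 2): S2.
They match, so y = b drives N around a cycle from S2 back to itself; pumping y any number of times keeps N in S2 before reading z, and xyⁱz ∈ L(N) for every i ≥ 0.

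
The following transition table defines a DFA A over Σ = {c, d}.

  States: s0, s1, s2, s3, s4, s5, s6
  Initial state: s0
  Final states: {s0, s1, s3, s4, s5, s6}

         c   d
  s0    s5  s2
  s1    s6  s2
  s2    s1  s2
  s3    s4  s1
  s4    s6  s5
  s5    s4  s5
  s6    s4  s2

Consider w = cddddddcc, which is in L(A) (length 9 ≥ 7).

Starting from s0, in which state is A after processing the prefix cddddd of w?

Run of A on the first 6 characters of w = c d d d d d:
  step 0: s0  (start)
  step 1: s5  (read c: s0→s5)
  step 2: s5  (read d: s5→s5)
  step 3: s5  (read d: s5→s5)
  step 4: s5  (read d: s5→s5)
  step 5: s5  (read d: s5→s5)
  step 6: s5  (read d: s5→s5)

After reading 6 characters, A is in state s5.
(This kind of state-tracing is the core of the pumping-lemma construction: with 7 states, pigeonhole forces a repeat within the first 7 steps.)

s5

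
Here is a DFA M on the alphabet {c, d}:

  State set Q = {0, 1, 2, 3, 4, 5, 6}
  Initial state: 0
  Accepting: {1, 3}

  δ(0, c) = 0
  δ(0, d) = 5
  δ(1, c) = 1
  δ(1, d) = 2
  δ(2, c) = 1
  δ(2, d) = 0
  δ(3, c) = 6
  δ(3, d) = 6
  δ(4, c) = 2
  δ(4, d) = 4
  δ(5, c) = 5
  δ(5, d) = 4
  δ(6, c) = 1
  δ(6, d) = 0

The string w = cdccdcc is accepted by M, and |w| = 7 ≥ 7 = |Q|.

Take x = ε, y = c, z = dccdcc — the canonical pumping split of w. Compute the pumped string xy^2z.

xy^2z = ε·c·c·dccdcc = ccdccdcc.
Reading y = c takes M from 0 back to 0, so after x·y·y the machine is still in 0, and z then leads to the accepting state 1. Hence ccdccdcc ∈ L(M).

ccdccdcc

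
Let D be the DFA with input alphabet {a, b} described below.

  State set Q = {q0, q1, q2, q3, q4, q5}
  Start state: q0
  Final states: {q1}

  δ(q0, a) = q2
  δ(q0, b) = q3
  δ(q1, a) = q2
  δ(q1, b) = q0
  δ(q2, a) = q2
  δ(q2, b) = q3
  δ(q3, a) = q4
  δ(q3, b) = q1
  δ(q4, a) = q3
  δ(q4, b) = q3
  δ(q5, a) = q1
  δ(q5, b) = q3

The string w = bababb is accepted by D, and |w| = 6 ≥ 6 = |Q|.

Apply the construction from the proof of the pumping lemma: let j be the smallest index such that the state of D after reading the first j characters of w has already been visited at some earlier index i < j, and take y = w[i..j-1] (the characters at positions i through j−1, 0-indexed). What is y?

State sequence: q0 -b-> q3 -a-> q4 -b-> q3 -a-> q4 -b-> q3 -b-> q1
First repeat at step 3: q3 was already visited.

So i = 1, j = 3, giving x = w[0:1] = b, y = w[1:3] = ab, z = w[3:6] = abb.
Check: |xy| = 3 ≤ 6 and |y| = 2 ≥ 1. Reading y takes D from q3 back to q3, so every xyⁱz is accepted.

ab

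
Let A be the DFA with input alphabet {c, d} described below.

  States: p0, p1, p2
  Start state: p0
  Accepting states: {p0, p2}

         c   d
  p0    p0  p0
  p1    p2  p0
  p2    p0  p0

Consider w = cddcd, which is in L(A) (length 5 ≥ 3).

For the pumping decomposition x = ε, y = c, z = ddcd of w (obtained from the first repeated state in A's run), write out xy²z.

ccddcd

xy^2z = ε·c·c·ddcd = ccddcd.
Reading y = c takes A from p0 back to p0, so after x·y·y the machine is still in p0, and z then leads to the accepting state p0. Hence ccddcd ∈ L(A).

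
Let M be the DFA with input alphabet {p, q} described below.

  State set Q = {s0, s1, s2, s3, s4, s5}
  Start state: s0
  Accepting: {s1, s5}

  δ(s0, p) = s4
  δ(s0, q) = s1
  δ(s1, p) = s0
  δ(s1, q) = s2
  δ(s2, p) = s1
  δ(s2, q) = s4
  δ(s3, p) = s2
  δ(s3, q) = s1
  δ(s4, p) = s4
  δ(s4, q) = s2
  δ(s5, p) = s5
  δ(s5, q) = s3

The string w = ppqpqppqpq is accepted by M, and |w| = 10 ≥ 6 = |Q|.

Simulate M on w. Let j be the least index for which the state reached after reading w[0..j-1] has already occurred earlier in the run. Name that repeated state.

Run of M on w = p p q p q p p q p q:
  step 0: s0  (start)
  step 1: s4  (read p: s0→s4)
  step 2: s4  (read p: s4→s4)   ← first repeat (s4 seen earlier)
  step 3: s2  (read q: s4→s2)
  step 4: s1  (read p: s2→s1)
  step 5: s2  (read q: s1→s2)
  step 6: s1  (read p: s2→s1)
  step 7: s0  (read p: s1→s0)
  step 8: s1  (read q: s0→s1)
  step 9: s0  (read p: s1→s0)
  step 10: s1  (read q: s0→s1)

The earliest repeat is at step j = 2: M is in s4, which it already visited at step i = 1.
Since M has 6 states, any run of length ≥ 6 visits 6+1 states, so by pigeonhole some state repeats within the first 6 steps — that repeat gives the pumpable loop.

s4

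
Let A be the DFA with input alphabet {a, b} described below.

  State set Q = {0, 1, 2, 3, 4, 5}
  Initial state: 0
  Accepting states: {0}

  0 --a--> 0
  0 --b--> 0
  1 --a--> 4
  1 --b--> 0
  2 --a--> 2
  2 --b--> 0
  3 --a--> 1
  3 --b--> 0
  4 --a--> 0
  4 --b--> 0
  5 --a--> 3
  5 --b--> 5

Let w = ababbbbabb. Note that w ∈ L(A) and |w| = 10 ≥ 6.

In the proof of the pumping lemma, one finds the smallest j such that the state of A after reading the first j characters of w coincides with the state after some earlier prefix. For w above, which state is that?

0

Run of A on w = a b a b b b b a b b:
  step 0: 0  (start)
  step 1: 0  (read a: 0→0)   ← first repeat (0 seen earlier)
  step 2: 0  (read b: 0→0)
  step 3: 0  (read a: 0→0)
  step 4: 0  (read b: 0→0)
  step 5: 0  (read b: 0→0)
  step 6: 0  (read b: 0→0)
  step 7: 0  (read b: 0→0)
  step 8: 0  (read a: 0→0)
  step 9: 0  (read b: 0→0)
  step 10: 0  (read b: 0→0)

The earliest repeat is at step j = 1: A is in 0, which it already visited at step i = 0.
The DFA has 6 states, so the proof of the pumping lemma guarantees a repeated state among the first 6+1 visited; the segment between the two visits is the pumpable y.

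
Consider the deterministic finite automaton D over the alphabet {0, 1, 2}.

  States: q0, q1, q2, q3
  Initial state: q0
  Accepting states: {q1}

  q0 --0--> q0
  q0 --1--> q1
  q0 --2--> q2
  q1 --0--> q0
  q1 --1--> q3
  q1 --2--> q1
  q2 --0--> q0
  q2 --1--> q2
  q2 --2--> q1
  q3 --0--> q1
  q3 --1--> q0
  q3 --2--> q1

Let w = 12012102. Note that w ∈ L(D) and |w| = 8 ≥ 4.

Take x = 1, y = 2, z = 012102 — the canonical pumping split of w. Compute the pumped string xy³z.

1222012102

xy^3z = 1·2·2·2·012102 = 1222012102.
Reading y = 2 takes D from q1 back to q1, so after x·y·y·y the machine is still in q1, and z then leads to the accepting state q1. Hence 1222012102 ∈ L(D).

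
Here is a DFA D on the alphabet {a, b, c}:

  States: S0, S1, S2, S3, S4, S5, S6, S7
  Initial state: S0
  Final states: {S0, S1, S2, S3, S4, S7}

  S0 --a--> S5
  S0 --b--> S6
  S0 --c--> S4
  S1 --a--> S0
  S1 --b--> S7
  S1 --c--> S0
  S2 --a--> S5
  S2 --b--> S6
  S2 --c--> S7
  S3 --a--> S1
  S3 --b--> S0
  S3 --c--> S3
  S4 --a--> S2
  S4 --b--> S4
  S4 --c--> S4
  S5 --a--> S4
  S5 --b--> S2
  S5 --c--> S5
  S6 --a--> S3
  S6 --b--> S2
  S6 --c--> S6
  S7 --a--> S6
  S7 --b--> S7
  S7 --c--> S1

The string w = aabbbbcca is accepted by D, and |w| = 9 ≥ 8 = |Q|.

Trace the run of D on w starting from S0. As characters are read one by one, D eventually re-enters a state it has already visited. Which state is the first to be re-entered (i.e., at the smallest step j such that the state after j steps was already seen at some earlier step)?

State sequence: S0 -a-> S5 -a-> S4 -b-> S4 -b-> S4 -b-> S4 -b-> S4 -c-> S4 -c-> S4 -a-> S2
First repeat at step 3: S4 was already visited.

The earliest repeat is at step j = 3: D is in S4, which it already visited at step i = 2.

S4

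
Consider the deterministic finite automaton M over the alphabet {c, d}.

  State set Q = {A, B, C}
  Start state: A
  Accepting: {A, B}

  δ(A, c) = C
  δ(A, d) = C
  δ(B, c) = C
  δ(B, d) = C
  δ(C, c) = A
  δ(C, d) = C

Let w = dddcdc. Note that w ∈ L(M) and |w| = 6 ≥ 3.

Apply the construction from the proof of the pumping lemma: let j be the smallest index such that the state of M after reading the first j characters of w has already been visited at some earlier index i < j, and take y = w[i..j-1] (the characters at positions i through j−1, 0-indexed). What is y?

Run of M on w = d d d c d c:
  step 0: A  (start)
  step 1: C  (read d: A→C)
  step 2: C  (read d: C→C)   ← first repeat (C seen earlier)
  step 3: C  (read d: C→C)
  step 4: A  (read c: C→A)
  step 5: C  (read d: A→C)
  step 6: A  (read c: C→A)

So i = 1, j = 2, giving x = w[0:1] = d, y = w[1:2] = d, z = w[2:6] = dcdc.
Check: |xy| = 2 ≤ 3 and |y| = 1 ≥ 1. Reading y takes M from C back to C, so every xyⁱz is accepted.
With |Q| = 3, pigeonhole forces a state repeat no later than step 3; the substring read between the first and second visits to that state can be pumped.

d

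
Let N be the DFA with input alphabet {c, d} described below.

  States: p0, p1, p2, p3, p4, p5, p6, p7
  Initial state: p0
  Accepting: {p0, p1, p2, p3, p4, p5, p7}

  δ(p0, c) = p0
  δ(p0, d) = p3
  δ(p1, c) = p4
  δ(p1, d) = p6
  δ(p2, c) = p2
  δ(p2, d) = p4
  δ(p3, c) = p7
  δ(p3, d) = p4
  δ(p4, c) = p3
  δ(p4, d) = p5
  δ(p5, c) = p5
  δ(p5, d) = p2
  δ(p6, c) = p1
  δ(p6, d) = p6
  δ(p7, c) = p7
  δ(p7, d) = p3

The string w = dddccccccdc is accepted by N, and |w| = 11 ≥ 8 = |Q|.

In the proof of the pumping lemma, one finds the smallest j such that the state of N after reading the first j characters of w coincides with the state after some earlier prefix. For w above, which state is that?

Run of N on w = d d d c c c c c c d c:
  step 0: p0  (start)
  step 1: p3  (read d: p0→p3)
  step 2: p4  (read d: p3→p4)
  step 3: p5  (read d: p4→p5)
  step 4: p5  (read c: p5→p5)   ← first repeat (p5 seen earlier)
  step 5: p5  (read c: p5→p5)
  step 6: p5  (read c: p5→p5)
  step 7: p5  (read c: p5→p5)
  step 8: p5  (read c: p5→p5)
  step 9: p5  (read c: p5→p5)
  step 10: p2  (read d: p5→p2)
  step 11: p2  (read c: p2→p2)

The earliest repeat is at step j = 4: N is in p5, which it already visited at step i = 3.
Pumping length from the standard proof: p = 8 (the number of states). The repeated state found above gives |xy| = j ≤ 8 and |y| = j − i ≥ 1.

p5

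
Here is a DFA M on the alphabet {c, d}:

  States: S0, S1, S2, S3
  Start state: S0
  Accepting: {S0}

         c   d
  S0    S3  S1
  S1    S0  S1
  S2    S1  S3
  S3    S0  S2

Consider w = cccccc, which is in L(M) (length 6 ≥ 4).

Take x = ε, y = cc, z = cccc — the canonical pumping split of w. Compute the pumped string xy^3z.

cccccccccc

xy^3z = ε·cc·cc·cc·cccc = cccccccccc.
Reading y = cc takes M from S0 back to S0, so after x·y·y·y the machine is still in S0, and z then leads to the accepting state S0. Hence cccccccccc ∈ L(M).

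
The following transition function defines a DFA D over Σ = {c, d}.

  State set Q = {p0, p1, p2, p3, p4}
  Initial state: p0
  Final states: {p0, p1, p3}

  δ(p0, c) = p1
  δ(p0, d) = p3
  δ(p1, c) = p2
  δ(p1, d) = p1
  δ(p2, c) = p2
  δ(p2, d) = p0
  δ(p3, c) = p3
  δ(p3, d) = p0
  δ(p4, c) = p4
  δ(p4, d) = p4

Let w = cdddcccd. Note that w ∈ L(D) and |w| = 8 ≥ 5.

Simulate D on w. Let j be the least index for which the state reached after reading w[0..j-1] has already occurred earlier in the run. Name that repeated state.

Run of D on w = c d d d c c c d:
  step 0: p0  (start)
  step 1: p1  (read c: p0→p1)
  step 2: p1  (read d: p1→p1)   ← first repeat (p1 seen earlier)
  step 3: p1  (read d: p1→p1)
  step 4: p1  (read d: p1→p1)
  step 5: p2  (read c: p1→p2)
  step 6: p2  (read c: p2→p2)
  step 7: p2  (read c: p2→p2)
  step 8: p0  (read d: p2→p0)

The earliest repeat is at step j = 2: D is in p1, which it already visited at step i = 1.
Since D has 5 states, any run of length ≥ 5 visits 5+1 states, so by pigeonhole some state repeats within the first 5 steps — that repeat gives the pumpable loop.

p1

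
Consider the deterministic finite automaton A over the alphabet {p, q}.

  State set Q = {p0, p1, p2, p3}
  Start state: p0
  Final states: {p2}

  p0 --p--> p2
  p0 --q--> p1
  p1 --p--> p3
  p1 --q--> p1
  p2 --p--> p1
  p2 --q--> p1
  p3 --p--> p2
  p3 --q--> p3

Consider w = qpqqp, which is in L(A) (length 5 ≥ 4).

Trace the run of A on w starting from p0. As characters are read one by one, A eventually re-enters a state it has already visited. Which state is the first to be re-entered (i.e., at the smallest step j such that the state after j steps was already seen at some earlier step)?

p3

State sequence: p0 -q-> p1 -p-> p3 -q-> p3 -q-> p3 -p-> p2
First repeat at step 3: p3 was already visited.

The earliest repeat is at step j = 3: A is in p3, which it already visited at step i = 2.
The DFA has 4 states, so the proof of the pumping lemma guarantees a repeated state among the first 4+1 visited; the segment between the two visits is the pumpable y.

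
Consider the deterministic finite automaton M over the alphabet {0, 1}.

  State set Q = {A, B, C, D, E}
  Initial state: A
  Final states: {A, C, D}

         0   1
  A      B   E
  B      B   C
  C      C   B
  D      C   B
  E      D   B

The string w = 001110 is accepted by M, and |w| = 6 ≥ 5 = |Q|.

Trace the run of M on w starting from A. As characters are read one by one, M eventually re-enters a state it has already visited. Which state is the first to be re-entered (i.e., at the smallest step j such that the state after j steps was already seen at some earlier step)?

State sequence: A -0-> B -0-> B -1-> C -1-> B -1-> C -0-> C
First repeat at step 2: B was already visited.

The earliest repeat is at step j = 2: M is in B, which it already visited at step i = 1.
Since M has 5 states, any run of length ≥ 5 visits 5+1 states, so by pigeonhole some state repeats within the first 5 steps — that repeat gives the pumpable loop.

B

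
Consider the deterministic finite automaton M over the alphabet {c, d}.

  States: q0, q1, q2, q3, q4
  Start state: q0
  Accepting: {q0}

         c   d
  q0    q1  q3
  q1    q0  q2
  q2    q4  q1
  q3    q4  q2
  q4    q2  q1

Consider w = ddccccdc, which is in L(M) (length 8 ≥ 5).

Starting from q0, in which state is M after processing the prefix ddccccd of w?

State sequence: q0 -d-> q3 -d-> q2 -c-> q4 -c-> q2 -c-> q4 -c-> q2 -d-> q1

After reading 7 characters, M is in state q1.

q1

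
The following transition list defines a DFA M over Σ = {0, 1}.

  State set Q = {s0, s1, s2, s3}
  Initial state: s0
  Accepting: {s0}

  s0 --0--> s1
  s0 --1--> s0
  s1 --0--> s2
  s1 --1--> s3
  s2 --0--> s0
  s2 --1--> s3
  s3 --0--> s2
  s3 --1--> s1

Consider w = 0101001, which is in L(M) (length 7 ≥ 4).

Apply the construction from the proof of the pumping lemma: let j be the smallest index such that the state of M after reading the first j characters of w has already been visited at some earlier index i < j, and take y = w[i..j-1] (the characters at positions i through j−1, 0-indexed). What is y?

State sequence: s0 -0-> s1 -1-> s3 -0-> s2 -1-> s3 -0-> s2 -0-> s0 -1-> s0
First repeat at step 4: s3 was already visited.

So i = 2, j = 4, giving x = w[0:2] = 01, y = w[2:4] = 01, z = w[4:7] = 001.
Check: |xy| = 4 ≤ 4 and |y| = 2 ≥ 1. Reading y takes M from s3 back to s3, so every xyⁱz is accepted.

01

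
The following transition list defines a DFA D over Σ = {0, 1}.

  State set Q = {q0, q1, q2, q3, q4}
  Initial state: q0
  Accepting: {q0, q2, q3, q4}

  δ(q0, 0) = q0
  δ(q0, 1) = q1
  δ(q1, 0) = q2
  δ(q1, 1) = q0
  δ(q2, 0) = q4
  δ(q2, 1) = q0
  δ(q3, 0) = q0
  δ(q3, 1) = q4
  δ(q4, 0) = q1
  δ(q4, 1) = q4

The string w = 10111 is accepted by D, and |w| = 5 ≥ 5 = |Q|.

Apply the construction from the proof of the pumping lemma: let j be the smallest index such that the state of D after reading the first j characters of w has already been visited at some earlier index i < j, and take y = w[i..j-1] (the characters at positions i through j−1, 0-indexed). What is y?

101

State sequence: q0 -1-> q1 -0-> q2 -1-> q0 -1-> q1 -1-> q0
First repeat at step 3: q0 was already visited.

So i = 0, j = 3, giving x = w[0:0] = ε, y = w[0:3] = 101, z = w[3:5] = 11.
Check: |xy| = 3 ≤ 5 and |y| = 3 ≥ 1. Reading y takes D from q0 back to q0, so every xyⁱz is accepted.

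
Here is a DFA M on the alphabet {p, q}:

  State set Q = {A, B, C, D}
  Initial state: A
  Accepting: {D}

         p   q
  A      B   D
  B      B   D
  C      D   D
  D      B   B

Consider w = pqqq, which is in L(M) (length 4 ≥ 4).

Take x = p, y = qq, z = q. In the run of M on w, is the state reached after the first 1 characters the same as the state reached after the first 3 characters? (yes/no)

State sequence: A -p-> B -q-> D -q-> B

After x (step 1): B. After xy (step 3): B.
They match, so y = qq drives M around a cycle from B back to itself; pumping y any number of times keeps M in B before reading z, and xyⁱz ∈ L(M) for every i ≥ 0.

yes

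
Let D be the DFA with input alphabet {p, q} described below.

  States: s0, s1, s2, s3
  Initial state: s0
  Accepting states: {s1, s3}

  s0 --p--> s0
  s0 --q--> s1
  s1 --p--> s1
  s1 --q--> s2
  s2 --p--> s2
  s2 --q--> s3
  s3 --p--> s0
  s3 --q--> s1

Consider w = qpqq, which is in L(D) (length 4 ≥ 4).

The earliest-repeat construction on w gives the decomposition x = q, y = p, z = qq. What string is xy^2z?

qppqq

xy^2z = q·p·p·qq = qppqq.
Reading y = p takes D from s1 back to s1, so after x·y·y the machine is still in s1, and z then leads to the accepting state s3. Hence qppqq ∈ L(D).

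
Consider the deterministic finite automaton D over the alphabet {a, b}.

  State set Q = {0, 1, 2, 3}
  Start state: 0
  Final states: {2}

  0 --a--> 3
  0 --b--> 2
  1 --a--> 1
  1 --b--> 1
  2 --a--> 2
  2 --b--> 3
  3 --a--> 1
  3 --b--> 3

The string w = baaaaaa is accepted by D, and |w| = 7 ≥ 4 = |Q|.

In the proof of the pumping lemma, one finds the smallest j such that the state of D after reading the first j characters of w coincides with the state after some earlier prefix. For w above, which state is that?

2

Run of D on w = b a a a a a a:
  step 0: 0  (start)
  step 1: 2  (read b: 0→2)
  step 2: 2  (read a: 2→2)   ← first repeat (2 seen earlier)
  step 3: 2  (read a: 2→2)
  step 4: 2  (read a: 2→2)
  step 5: 2  (read a: 2→2)
  step 6: 2  (read a: 2→2)
  step 7: 2  (read a: 2→2)

The earliest repeat is at step j = 2: D is in 2, which it already visited at step i = 1.
The DFA has 4 states, so the proof of the pumping lemma guarantees a repeated state among the first 4+1 visited; the segment between the two visits is the pumpable y.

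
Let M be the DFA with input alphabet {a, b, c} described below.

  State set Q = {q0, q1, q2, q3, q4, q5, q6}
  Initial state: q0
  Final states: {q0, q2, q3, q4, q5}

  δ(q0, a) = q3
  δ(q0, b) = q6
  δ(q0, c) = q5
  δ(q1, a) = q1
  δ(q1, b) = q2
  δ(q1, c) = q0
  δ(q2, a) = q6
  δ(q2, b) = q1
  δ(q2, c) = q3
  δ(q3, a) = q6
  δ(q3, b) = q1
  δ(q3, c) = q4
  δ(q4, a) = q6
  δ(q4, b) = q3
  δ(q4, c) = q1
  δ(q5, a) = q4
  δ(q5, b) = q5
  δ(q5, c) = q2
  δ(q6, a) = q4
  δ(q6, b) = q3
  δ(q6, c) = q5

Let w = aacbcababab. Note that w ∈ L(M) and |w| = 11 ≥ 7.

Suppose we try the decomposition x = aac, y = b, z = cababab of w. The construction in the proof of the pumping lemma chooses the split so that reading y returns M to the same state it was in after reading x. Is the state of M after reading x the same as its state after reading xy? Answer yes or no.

State sequence: q0 -a-> q3 -a-> q6 -c-> q5 -b-> q5

After x (step 3): q5. After xy (step 4): q5.
They match, so y = b drives M around a cycle from q5 back to itself; pumping y any number of times keeps M in q5 before reading z, and xyⁱz ∈ L(M) for every i ≥ 0.

yes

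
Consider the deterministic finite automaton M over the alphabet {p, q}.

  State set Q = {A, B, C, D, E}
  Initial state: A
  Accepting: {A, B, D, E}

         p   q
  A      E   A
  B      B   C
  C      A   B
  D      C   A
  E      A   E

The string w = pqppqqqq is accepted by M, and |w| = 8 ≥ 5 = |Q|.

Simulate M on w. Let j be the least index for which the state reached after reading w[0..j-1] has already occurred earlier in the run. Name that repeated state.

E

Run of M on w = p q p p q q q q:
  step 0: A  (start)
  step 1: E  (read p: A→E)
  step 2: E  (read q: E→E)   ← first repeat (E seen earlier)
  step 3: A  (read p: E→A)
  step 4: E  (read p: A→E)
  step 5: E  (read q: E→E)
  step 6: E  (read q: E→E)
  step 7: E  (read q: E→E)
  step 8: E  (read q: E→E)

The earliest repeat is at step j = 2: M is in E, which it already visited at step i = 1.
Since M has 5 states, any run of length ≥ 5 visits 5+1 states, so by pigeonhole some state repeats within the first 5 steps — that repeat gives the pumpable loop.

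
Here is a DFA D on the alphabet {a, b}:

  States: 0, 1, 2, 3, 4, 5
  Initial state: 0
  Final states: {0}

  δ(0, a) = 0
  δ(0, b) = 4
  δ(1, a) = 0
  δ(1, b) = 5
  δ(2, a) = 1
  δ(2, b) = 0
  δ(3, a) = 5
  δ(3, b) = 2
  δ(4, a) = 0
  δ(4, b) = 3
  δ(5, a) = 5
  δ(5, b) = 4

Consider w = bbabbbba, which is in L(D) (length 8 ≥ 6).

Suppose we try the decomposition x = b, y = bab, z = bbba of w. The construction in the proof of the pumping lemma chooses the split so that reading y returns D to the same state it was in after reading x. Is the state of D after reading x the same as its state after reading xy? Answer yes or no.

Run of D on the first 4 characters of w = b b a b:
  step 0: 0  (start)
  step 1: 4  (read b: 0→4)
  step 2: 3  (read b: 4→3)
  step 3: 5  (read a: 3→5)
  step 4: 4  (read b: 5→4)

After x (step 1): 4. After xy (step 4): 4.
They match, so y = bab drives D around a cycle from 4 back to itself; pumping y any number of times keeps D in 4 before reading z, and xyⁱz ∈ L(D) for every i ≥ 0.

yes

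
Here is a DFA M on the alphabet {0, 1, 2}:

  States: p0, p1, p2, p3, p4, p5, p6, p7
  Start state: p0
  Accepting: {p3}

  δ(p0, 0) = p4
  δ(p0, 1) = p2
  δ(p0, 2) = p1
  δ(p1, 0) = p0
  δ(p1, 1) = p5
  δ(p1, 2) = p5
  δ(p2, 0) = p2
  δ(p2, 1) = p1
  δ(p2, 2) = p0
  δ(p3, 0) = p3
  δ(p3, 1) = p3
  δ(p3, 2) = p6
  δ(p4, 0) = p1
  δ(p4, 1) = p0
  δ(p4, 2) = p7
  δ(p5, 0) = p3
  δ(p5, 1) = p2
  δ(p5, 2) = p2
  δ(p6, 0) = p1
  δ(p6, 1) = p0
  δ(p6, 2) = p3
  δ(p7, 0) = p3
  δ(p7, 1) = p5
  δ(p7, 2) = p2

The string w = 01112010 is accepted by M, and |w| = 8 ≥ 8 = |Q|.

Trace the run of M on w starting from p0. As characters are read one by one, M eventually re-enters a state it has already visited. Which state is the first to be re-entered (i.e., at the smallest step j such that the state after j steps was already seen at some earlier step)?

p0

Run of M on w = 0 1 1 1 2 0 1 0:
  step 0: p0  (start)
  step 1: p4  (read 0: p0→p4)
  step 2: p0  (read 1: p4→p0)   ← first repeat (p0 seen earlier)
  step 3: p2  (read 1: p0→p2)
  step 4: p1  (read 1: p2→p1)
  step 5: p5  (read 2: p1→p5)
  step 6: p3  (read 0: p5→p3)
  step 7: p3  (read 1: p3→p3)
  step 8: p3  (read 0: p3→p3)

The earliest repeat is at step j = 2: M is in p0, which it already visited at step i = 0.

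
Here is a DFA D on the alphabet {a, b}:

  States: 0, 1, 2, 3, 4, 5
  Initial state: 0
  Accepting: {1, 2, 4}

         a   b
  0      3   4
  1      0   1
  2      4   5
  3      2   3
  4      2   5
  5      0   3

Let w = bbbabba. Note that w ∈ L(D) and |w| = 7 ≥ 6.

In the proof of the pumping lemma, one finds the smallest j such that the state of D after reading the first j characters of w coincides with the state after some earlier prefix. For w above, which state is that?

Run of D on w = b b b a b b a:
  step 0: 0  (start)
  step 1: 4  (read b: 0→4)
  step 2: 5  (read b: 4→5)
  step 3: 3  (read b: 5→3)
  step 4: 2  (read a: 3→2)
  step 5: 5  (read b: 2→5)   ← first repeat (5 seen earlier)
  step 6: 3  (read b: 5→3)
  step 7: 2  (read a: 3→2)

The earliest repeat is at step j = 5: D is in 5, which it already visited at step i = 2.
With |Q| = 6, pigeonhole forces a state repeat no later than step 6; the substring read between the first and second visits to that state can be pumped.

5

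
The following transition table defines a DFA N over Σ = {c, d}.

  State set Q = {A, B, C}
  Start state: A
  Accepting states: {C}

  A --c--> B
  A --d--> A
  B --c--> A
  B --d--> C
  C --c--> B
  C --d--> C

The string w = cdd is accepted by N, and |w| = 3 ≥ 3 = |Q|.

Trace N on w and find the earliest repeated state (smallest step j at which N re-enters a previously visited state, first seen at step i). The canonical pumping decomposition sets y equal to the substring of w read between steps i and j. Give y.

State sequence: A -c-> B -d-> C -d-> C
First repeat at step 3: C was already visited.

So i = 2, j = 3, giving x = w[0:2] = cd, y = w[2:3] = d, z = w[3:3] = ε.
Check: |xy| = 3 ≤ 3 and |y| = 1 ≥ 1. Reading y takes N from C back to C, so every xyⁱz is accepted.
The DFA has 3 states, so the proof of the pumping lemma guarantees a repeated state among the first 3+1 visited; the segment between the two visits is the pumpable y.

d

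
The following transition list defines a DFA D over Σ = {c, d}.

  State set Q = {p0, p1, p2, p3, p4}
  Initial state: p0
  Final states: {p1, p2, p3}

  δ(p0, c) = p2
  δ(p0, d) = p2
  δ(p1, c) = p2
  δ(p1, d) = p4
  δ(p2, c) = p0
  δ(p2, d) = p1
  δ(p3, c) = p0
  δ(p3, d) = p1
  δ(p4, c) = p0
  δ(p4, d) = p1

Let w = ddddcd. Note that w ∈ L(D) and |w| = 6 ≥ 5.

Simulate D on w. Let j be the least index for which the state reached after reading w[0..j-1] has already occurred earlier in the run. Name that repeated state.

State sequence: p0 -d-> p2 -d-> p1 -d-> p4 -d-> p1 -c-> p2 -d-> p1
First repeat at step 4: p1 was already visited.

The earliest repeat is at step j = 4: D is in p1, which it already visited at step i = 2.

p1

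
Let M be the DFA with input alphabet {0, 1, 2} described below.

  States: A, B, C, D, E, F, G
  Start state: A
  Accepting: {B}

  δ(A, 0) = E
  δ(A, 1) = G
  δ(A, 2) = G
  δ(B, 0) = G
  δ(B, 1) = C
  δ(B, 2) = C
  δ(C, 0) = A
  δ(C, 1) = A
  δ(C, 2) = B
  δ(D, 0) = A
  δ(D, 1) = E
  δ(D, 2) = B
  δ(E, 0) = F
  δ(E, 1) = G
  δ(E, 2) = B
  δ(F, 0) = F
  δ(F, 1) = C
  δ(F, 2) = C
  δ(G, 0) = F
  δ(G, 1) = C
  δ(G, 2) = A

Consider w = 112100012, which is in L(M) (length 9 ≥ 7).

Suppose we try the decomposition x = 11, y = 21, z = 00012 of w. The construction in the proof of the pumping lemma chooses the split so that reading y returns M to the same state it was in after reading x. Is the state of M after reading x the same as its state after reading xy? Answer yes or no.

yes

Run of M on the first 4 characters of w = 1 1 2 1:
  step 0: A  (start)
  step 1: G  (read 1: A→G)
  step 2: C  (read 1: G→C)
  step 3: B  (read 2: C→B)
  step 4: C  (read 1: B→C)

After x (step 2): C. After xy (step 4): C.
They match, so y = 21 drives M around a cycle from C back to itself; pumping y any number of times keeps M in C before reading z, and xyⁱz ∈ L(M) for every i ≥ 0.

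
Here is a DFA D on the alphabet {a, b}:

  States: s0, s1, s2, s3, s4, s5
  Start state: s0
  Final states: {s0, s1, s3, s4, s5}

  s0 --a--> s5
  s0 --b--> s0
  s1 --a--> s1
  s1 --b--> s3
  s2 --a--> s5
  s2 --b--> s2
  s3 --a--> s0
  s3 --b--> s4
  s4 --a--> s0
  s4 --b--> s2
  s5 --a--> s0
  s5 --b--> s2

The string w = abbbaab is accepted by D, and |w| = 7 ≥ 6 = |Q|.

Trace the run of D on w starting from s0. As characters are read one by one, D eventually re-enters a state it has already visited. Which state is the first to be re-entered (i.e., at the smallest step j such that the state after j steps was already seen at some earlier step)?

s2

Run of D on w = a b b b a a b:
  step 0: s0  (start)
  step 1: s5  (read a: s0→s5)
  step 2: s2  (read b: s5→s2)
  step 3: s2  (read b: s2→s2)   ← first repeat (s2 seen earlier)
  step 4: s2  (read b: s2→s2)
  step 5: s5  (read a: s2→s5)
  step 6: s0  (read a: s5→s0)
  step 7: s0  (read b: s0→s0)

The earliest repeat is at step j = 3: D is in s2, which it already visited at step i = 2.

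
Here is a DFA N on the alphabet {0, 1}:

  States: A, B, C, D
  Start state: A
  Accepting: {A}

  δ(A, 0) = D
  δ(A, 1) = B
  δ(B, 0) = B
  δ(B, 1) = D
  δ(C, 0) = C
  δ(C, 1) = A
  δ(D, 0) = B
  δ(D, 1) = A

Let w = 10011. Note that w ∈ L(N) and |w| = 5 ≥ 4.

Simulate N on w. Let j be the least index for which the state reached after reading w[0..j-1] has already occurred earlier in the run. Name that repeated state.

Run of N on w = 1 0 0 1 1:
  step 0: A  (start)
  step 1: B  (read 1: A→B)
  step 2: B  (read 0: B→B)   ← first repeat (B seen earlier)
  step 3: B  (read 0: B→B)
  step 4: D  (read 1: B→D)
  step 5: A  (read 1: D→A)

The earliest repeat is at step j = 2: N is in B, which it already visited at step i = 1.
The DFA has 4 states, so the proof of the pumping lemma guarantees a repeated state among the first 4+1 visited; the segment between the two visits is the pumpable y.

B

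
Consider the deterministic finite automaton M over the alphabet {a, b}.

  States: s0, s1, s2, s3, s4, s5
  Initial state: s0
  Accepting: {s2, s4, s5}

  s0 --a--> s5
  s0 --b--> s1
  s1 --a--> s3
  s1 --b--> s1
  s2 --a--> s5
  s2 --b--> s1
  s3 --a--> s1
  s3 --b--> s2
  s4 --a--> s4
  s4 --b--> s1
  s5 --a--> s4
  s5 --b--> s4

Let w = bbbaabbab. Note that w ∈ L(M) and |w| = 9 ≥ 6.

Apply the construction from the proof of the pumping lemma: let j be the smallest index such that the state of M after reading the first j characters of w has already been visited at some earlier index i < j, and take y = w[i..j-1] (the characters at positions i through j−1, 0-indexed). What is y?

Run of M on w = b b b a a b b a b:
  step 0: s0  (start)
  step 1: s1  (read b: s0→s1)
  step 2: s1  (read b: s1→s1)   ← first repeat (s1 seen earlier)
  step 3: s1  (read b: s1→s1)
  step 4: s3  (read a: s1→s3)
  step 5: s1  (read a: s3→s1)
  step 6: s1  (read b: s1→s1)
  step 7: s1  (read b: s1→s1)
  step 8: s3  (read a: s1→s3)
  step 9: s2  (read b: s3→s2)

So i = 1, j = 2, giving x = w[0:1] = b, y = w[1:2] = b, z = w[2:9] = baabbab.
Check: |xy| = 2 ≤ 6 and |y| = 1 ≥ 1. Reading y takes M from s1 back to s1, so every xyⁱz is accepted.

b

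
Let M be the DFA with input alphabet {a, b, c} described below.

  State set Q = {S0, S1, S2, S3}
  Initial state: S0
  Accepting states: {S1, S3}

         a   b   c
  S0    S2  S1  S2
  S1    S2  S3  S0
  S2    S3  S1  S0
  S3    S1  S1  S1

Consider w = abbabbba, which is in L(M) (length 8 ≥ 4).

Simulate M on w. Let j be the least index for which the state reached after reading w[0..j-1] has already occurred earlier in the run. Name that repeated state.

S1

Run of M on w = a b b a b b b a:
  step 0: S0  (start)
  step 1: S2  (read a: S0→S2)
  step 2: S1  (read b: S2→S1)
  step 3: S3  (read b: S1→S3)
  step 4: S1  (read a: S3→S1)   ← first repeat (S1 seen earlier)
  step 5: S3  (read b: S1→S3)
  step 6: S1  (read b: S3→S1)
  step 7: S3  (read b: S1→S3)
  step 8: S1  (read a: S3→S1)

The earliest repeat is at step j = 4: M is in S1, which it already visited at step i = 2.
With |Q| = 4, pigeonhole forces a state repeat no later than step 4; the substring read between the first and second visits to that state can be pumped.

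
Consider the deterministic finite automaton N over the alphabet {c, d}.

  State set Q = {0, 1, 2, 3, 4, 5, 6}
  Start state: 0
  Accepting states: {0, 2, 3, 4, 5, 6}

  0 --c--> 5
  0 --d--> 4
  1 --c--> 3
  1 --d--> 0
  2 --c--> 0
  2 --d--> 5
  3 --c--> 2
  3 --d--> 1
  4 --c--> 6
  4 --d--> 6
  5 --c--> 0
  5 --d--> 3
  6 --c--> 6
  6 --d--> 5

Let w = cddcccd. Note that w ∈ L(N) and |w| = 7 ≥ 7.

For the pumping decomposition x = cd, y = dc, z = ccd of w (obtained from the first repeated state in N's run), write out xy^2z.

cddcdcccd

xy^2z = cd·dc·dc·ccd = cddcdcccd.
Reading y = dc takes N from 3 back to 3, so after x·y·y the machine is still in 3, and z then leads to the accepting state 4. Hence cddcdcccd ∈ L(N).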